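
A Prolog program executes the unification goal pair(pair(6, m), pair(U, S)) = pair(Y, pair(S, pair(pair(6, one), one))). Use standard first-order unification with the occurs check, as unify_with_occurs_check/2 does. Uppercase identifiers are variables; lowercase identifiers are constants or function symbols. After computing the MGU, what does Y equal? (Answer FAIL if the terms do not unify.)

pair(6, m)

Decompose pair/2: pair(6, m) = Y,  pair(U, S) = pair(S, pair(pair(6, one), one)).
Bind Y := pair(6, m); no other remaining equation mentions Y.
Decompose pair/2: U = S,  S = pair(pair(6, one), one).
Bind U := S; no other remaining equation mentions U.
Bind S := pair(pair(6, one), one). Substituting into the earlier binding gives U := pair(pair(6, one), one).
MGU = { Y ↦ pair(6, m), U ↦ pair(pair(6, one), one), S ↦ pair(pair(6, one), one) }, so Y ↦ pair(6, m).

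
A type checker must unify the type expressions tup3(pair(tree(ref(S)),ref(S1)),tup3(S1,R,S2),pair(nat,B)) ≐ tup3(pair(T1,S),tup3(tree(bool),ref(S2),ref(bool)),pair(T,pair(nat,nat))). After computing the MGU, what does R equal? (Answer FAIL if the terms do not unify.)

ref(ref(bool))

Decompose tup3/3: pair(tree(ref(S)),ref(S1)) ≐ pair(T1,S),  tup3(S1,R,S2) ≐ tup3(tree(bool),ref(S2),ref(bool)),  pair(nat,B) ≐ pair(T,pair(nat,nat)).
Decompose pair/2: tree(ref(S)) ≐ T1,  ref(S1) ≐ S.
Bind T1 := tree(ref(S)); no other remaining equation mentions T1.
Bind S := ref(S1); no other remaining equation mentions S. Substituting into the earlier binding gives T1 := tree(ref(ref(S1))).
Decompose tup3/3: S1 ≐ tree(bool),  R ≐ ref(S2),  S2 ≐ ref(bool).
Bind S1 := tree(bool); no other remaining equation mentions S1. Substituting into the earlier bindings gives T1 := tree(ref(ref(tree(bool)))), S := ref(tree(bool)).
Bind R := ref(S2); no other remaining equation mentions R.
Bind S2 := ref(bool); no other remaining equation mentions S2. Substituting into the earlier binding gives R := ref(ref(bool)).
Decompose pair/2: nat ≐ T,  B ≐ pair(nat,nat).
Bind T := nat; no other remaining equation mentions T.
Bind B := pair(nat,nat).
MGU = { T1 -> tree(ref(ref(tree(bool)))), S -> ref(tree(bool)), S1 -> tree(bool), R -> ref(ref(bool)), S2 -> ref(bool), T -> nat, B -> pair(nat,nat) }, so R -> ref(ref(bool)).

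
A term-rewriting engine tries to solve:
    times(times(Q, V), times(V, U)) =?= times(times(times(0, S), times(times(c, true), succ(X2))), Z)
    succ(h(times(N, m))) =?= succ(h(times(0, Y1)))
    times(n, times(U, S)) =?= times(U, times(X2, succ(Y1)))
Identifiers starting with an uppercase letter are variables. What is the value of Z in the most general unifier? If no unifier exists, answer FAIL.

Decompose times/2: times(Q, V) =?= times(times(0, S), times(times(c, true), succ(X2))),  times(V, U) =?= Z.
Decompose times/2: Q =?= times(0, S),  V =?= times(times(c, true), succ(X2)).
Bind Q := times(0, S); no other remaining equation mentions Q.
Bind V := times(times(c, true), succ(X2)); substituting into the one remaining equation that mentions V gives: times(times(times(c, true), succ(X2)), U) =?= Z.
Bind Z := times(times(times(c, true), succ(X2)), U); no other remaining equation mentions Z.
Decompose succ/1: h(times(N, m)) =?= h(times(0, Y1)).
Decompose h/1: times(N, m) =?= times(0, Y1).
Decompose times/2: N =?= 0,  m =?= Y1.
Bind N := 0; no other remaining equation mentions N.
Bind Y1 := m; substituting into the remaining equation gives: times(n, times(U, S)) =?= times(U, times(X2, succ(m))).
Decompose times/2: n =?= U,  times(U, S) =?= times(X2, succ(m)).
Bind U := n; substituting into the remaining equation gives: times(n, S) =?= times(X2, succ(m)). Substituting into the earlier binding gives Z := times(times(times(c, true), succ(X2)), n).
Decompose times/2: n =?= X2,  S =?= succ(m).
Bind X2 := n; no other remaining equation mentions X2. Substituting into the earlier bindings gives V := times(times(c, true), succ(n)), Z := times(times(times(c, true), succ(n)), n).
Bind S := succ(m). Substituting into the earlier binding gives Q := times(0, succ(m)).
MGU = { Q ↦ times(0, succ(m)), V ↦ times(times(c, true), succ(n)), Z ↦ times(times(times(c, true), succ(n)), n), N ↦ 0, Y1 ↦ m, U ↦ n, X2 ↦ n, S ↦ succ(m) }, so Z ↦ times(times(times(c, true), succ(n)), n).

times(times(times(c, true), succ(n)), n)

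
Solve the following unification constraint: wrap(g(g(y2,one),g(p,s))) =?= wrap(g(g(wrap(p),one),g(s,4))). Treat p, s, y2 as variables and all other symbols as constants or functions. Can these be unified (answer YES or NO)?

Decompose wrap/1: g(g(y2,one),g(p,s)) =?= g(g(wrap(p),one),g(s,4)).
Decompose g/2: g(y2,one) =?= g(wrap(p),one),  g(p,s) =?= g(s,4).
Decompose g/2: y2 =?= wrap(p),  one =?= one.
Bind y2 := wrap(p); no other remaining equation mentions y2.
Delete trivial equation one =?= one.
Decompose g/2: p =?= s,  s =?= 4.
Bind p := s; no other remaining equation mentions p. Substituting into the earlier binding gives y2 := wrap(s).
Bind s := 4. Substituting into the earlier bindings gives y2 := wrap(4), p := 4.
No equations remain and no clash or occurs-check failure arose, so a unifier exists.

YES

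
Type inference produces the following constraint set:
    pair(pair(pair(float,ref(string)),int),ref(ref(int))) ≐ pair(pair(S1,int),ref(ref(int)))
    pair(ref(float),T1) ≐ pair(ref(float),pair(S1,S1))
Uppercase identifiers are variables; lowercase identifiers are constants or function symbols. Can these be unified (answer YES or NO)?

Decompose pair/2: pair(pair(float,ref(string)),int) ≐ pair(S1,int),  ref(ref(int)) ≐ ref(ref(int)).
Decompose pair/2: pair(float,ref(string)) ≐ S1,  int ≐ int.
Bind S1 := pair(float,ref(string)); substituting into the one remaining equation that mentions S1 gives: pair(ref(float),T1) ≐ pair(ref(float),pair(pair(float,ref(string)),pair(float,ref(string)))).
Delete trivial equation int ≐ int.
Delete trivial equation ref(ref(int)) ≐ ref(ref(int)).
Decompose pair/2: ref(float) ≐ ref(float),  T1 ≐ pair(pair(float,ref(string)),pair(float,ref(string))).
Delete trivial equation ref(float) ≐ ref(float).
Bind T1 := pair(pair(float,ref(string)),pair(float,ref(string))).
No equations remain and no clash or occurs-check failure arose, so a unifier exists.

YES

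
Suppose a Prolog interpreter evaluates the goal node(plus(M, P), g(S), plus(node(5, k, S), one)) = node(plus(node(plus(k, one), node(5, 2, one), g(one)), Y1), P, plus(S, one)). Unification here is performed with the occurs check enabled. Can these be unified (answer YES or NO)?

Decompose node/3: plus(M, P) = plus(node(plus(k, one), node(5, 2, one), g(one)), Y1),  g(S) = P,  plus(node(5, k, S), one) = plus(S, one).
Decompose plus/2: M = node(plus(k, one), node(5, 2, one), g(one)),  P = Y1.
Bind M := node(plus(k, one), node(5, 2, one), g(one)); no other remaining equation mentions M.
Bind P := Y1; substituting into the one remaining equation that mentions P gives: g(S) = Y1.
Bind Y1 := g(S); no other remaining equation mentions Y1. Substituting into the earlier binding gives P := g(S).
Decompose plus/2: node(5, k, S) = S,  one = one.
Occurs check fails: S occurs in node(5, k, S); the equation S = node(5, k, S) has no finite solution.

NO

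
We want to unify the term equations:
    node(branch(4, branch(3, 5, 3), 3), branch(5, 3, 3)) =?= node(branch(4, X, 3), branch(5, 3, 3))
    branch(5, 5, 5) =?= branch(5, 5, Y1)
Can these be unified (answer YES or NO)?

YES

Decompose node/2: branch(4, branch(3, 5, 3), 3) =?= branch(4, X, 3),  branch(5, 3, 3) =?= branch(5, 3, 3).
Decompose branch/3: 4 =?= 4,  branch(3, 5, 3) =?= X,  3 =?= 3.
Delete trivial equation 4 =?= 4.
Bind X := branch(3, 5, 3); no other remaining equation mentions X.
Delete trivial equation 3 =?= 3.
Delete trivial equation branch(5, 3, 3) =?= branch(5, 3, 3).
Decompose branch/3: 5 =?= 5,  5 =?= 5,  5 =?= Y1.
Delete trivial equation 5 =?= 5.
Delete trivial equation 5 =?= 5.
Bind Y1 := 5.
No equations remain and no clash or occurs-check failure arose, so a unifier exists.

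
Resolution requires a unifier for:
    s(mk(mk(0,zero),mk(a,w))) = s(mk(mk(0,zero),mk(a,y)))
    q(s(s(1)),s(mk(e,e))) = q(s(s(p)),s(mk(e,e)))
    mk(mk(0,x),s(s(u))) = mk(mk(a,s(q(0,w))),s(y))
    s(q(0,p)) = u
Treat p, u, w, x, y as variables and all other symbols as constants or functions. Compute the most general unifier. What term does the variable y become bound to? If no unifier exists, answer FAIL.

Decompose s/1: mk(mk(0,zero),mk(a,w)) = mk(mk(0,zero),mk(a,y)).
Decompose mk/2: mk(0,zero) = mk(0,zero),  mk(a,w) = mk(a,y).
Delete trivial equation mk(0,zero) = mk(0,zero).
Decompose mk/2: a = a,  w = y.
Delete trivial equation a = a.
Bind w := y; substituting into the one remaining equation that mentions w gives: mk(mk(0,x),s(s(u))) = mk(mk(a,s(q(0,y))),s(y)).
Decompose q/2: s(s(1)) = s(s(p)),  s(mk(e,e)) = s(mk(e,e)).
Decompose s/1: s(1) = s(p).
Decompose s/1: 1 = p.
Bind p := 1; substituting into the one remaining equation that mentions p gives: s(q(0,1)) = u.
Delete trivial equation s(mk(e,e)) = s(mk(e,e)).
Decompose mk/2: mk(0,x) = mk(a,s(q(0,y))),  s(s(u)) = s(y).
Decompose mk/2: 0 = a,  x = s(q(0,y)).
Clash: constants 0 and a differ; no unifier exists.

FAIL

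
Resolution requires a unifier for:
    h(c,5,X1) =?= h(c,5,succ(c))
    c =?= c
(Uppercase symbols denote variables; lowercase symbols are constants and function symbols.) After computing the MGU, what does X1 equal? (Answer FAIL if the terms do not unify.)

succ(c)

Decompose h/3: c =?= c,  5 =?= 5,  X1 =?= succ(c).
Delete trivial equation c =?= c.
Delete trivial equation 5 =?= 5.
Bind X1 := succ(c); no other remaining equation mentions X1.
Delete trivial equation c =?= c.
MGU = { X1 -> succ(c) }, so X1 -> succ(c).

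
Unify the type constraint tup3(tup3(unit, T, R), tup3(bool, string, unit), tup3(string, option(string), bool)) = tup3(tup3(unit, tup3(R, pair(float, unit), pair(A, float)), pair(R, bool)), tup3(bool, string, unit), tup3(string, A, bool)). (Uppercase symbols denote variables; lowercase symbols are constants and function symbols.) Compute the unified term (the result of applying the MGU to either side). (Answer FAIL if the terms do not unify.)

FAIL

Decompose tup3/3: tup3(unit, T, R) = tup3(unit, tup3(R, pair(float, unit), pair(A, float)), pair(R, bool)),  tup3(bool, string, unit) = tup3(bool, string, unit),  tup3(string, option(string), bool) = tup3(string, A, bool).
Decompose tup3/3: unit = unit,  T = tup3(R, pair(float, unit), pair(A, float)),  R = pair(R, bool).
Delete trivial equation unit = unit.
Bind T := tup3(R, pair(float, unit), pair(A, float)); no other remaining equation mentions T.
Occurs check fails: R occurs in pair(R, bool); the equation R = pair(R, bool) has no finite solution.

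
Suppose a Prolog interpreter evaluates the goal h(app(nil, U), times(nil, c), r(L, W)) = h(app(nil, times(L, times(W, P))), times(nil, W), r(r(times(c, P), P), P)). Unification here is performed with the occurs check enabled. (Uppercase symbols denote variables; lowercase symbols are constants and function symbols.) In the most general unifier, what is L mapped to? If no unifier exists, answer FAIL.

r(times(c, c), c)

Decompose h/3: app(nil, U) = app(nil, times(L, times(W, P))),  times(nil, c) = times(nil, W),  r(L, W) = r(r(times(c, P), P), P).
Decompose app/2: nil = nil,  U = times(L, times(W, P)).
Delete trivial equation nil = nil.
Bind U := times(L, times(W, P)); no other remaining equation mentions U.
Decompose times/2: nil = nil,  c = W.
Delete trivial equation nil = nil.
Bind W := c; substituting into the remaining equation gives: r(L, c) = r(r(times(c, P), P), P). Substituting into the earlier binding gives U := times(L, times(c, P)).
Decompose r/2: L = r(times(c, P), P),  c = P.
Bind L := r(times(c, P), P); no other remaining equation mentions L. Substituting into the earlier binding gives U := times(r(times(c, P), P), times(c, P)).
Bind P := c. Substituting into the earlier bindings gives U := times(r(times(c, c), c), times(c, c)), L := r(times(c, c), c).
MGU = { U -> times(r(times(c, c), c), times(c, c)), W -> c, L -> r(times(c, c), c), P -> c }, so L -> r(times(c, c), c).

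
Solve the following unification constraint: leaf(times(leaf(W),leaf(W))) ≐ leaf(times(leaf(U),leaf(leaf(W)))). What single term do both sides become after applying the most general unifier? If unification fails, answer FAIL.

FAIL

Decompose leaf/1: times(leaf(W),leaf(W)) ≐ times(leaf(U),leaf(leaf(W))).
Decompose times/2: leaf(W) ≐ leaf(U),  leaf(W) ≐ leaf(leaf(W)).
Decompose leaf/1: W ≐ U.
Bind W := U; substituting into the remaining equation gives: leaf(U) ≐ leaf(leaf(U)).
Decompose leaf/1: U ≐ leaf(U).
Occurs check fails: U occurs in leaf(U); the equation U ≐ leaf(U) has no finite solution.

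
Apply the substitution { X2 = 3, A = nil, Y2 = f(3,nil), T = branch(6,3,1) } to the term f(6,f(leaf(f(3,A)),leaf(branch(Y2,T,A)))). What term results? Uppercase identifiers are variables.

Replace each occurrence of A with nil.
Replace each occurrence of Y2 with f(3,nil).
Replace each occurrence of T with branch(6,3,1).
Result: f(6,f(leaf(f(3,nil)),leaf(branch(f(3,nil),branch(6,3,1),nil)))).

f(6,f(leaf(f(3,nil)),leaf(branch(f(3,nil),branch(6,3,1),nil))))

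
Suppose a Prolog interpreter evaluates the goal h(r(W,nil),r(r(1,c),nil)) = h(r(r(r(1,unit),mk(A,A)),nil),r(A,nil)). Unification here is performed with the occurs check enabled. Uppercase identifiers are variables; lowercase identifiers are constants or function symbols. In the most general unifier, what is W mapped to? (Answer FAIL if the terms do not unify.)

r(r(1,unit),mk(r(1,c),r(1,c)))

Decompose h/2: r(W,nil) = r(r(r(1,unit),mk(A,A)),nil),  r(r(1,c),nil) = r(A,nil).
Decompose r/2: W = r(r(1,unit),mk(A,A)),  nil = nil.
Bind W := r(r(1,unit),mk(A,A)); no other remaining equation mentions W.
Delete trivial equation nil = nil.
Decompose r/2: r(1,c) = A,  nil = nil.
Bind A := r(1,c); no other remaining equation mentions A. Substituting into the earlier binding gives W := r(r(1,unit),mk(r(1,c),r(1,c))).
Delete trivial equation nil = nil.
MGU = { W = r(r(1,unit),mk(r(1,c),r(1,c))), A = r(1,c) }, so W = r(r(1,unit),mk(r(1,c),r(1,c))).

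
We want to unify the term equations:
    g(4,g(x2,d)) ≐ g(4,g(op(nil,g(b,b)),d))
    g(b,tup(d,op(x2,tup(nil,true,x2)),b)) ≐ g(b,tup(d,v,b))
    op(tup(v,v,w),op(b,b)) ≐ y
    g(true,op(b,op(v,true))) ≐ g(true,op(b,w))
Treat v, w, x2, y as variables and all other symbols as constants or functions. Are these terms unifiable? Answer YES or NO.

Decompose g/2: 4 ≐ 4,  g(x2,d) ≐ g(op(nil,g(b,b)),d).
Delete trivial equation 4 ≐ 4.
Decompose g/2: x2 ≐ op(nil,g(b,b)),  d ≐ d.
Bind x2 := op(nil,g(b,b)); substituting into the one remaining equation that mentions x2 gives: g(b,tup(d,op(op(nil,g(b,b)),tup(nil,true,op(nil,g(b,b)))),b)) ≐ g(b,tup(d,v,b)).
Delete trivial equation d ≐ d.
Decompose g/2: b ≐ b,  tup(d,op(op(nil,g(b,b)),tup(nil,true,op(nil,g(b,b)))),b) ≐ tup(d,v,b).
Delete trivial equation b ≐ b.
Decompose tup/3: d ≐ d,  op(op(nil,g(b,b)),tup(nil,true,op(nil,g(b,b)))) ≐ v,  b ≐ b.
Delete trivial equation d ≐ d.
Bind v := op(op(nil,g(b,b)),tup(nil,true,op(nil,g(b,b)))); substituting into the 2 remaining equations that mention v gives: op(tup(op(op(nil,g(b,b)),tup(nil,true,op(nil,g(b,b)))),op(op(nil,g(b,b)),tup(nil,true,op(nil,g(b,b)))),w),op(b,b)) ≐ y,  g(true,op(b,op(op(op(nil,g(b,b)),tup(nil,true,op(nil,g(b,b)))),true))) ≐ g(true,op(b,w)).
Delete trivial equation b ≐ b.
Bind y := op(tup(op(op(nil,g(b,b)),tup(nil,true,op(nil,g(b,b)))),op(op(nil,g(b,b)),tup(nil,true,op(nil,g(b,b)))),w),op(b,b)); no other remaining equation mentions y.
Decompose g/2: true ≐ true,  op(b,op(op(op(nil,g(b,b)),tup(nil,true,op(nil,g(b,b)))),true)) ≐ op(b,w).
Delete trivial equation true ≐ true.
Decompose op/2: b ≐ b,  op(op(op(nil,g(b,b)),tup(nil,true,op(nil,g(b,b)))),true) ≐ w.
Delete trivial equation b ≐ b.
Bind w := op(op(op(nil,g(b,b)),tup(nil,true,op(nil,g(b,b)))),true). Substituting into the earlier binding gives y := op(tup(op(op(nil,g(b,b)),tup(nil,true,op(nil,g(b,b)))),op(op(nil,g(b,b)),tup(nil,true,op(nil,g(b,b)))),op(op(op(nil,g(b,b)),tup(nil,true,op(nil,g(b,b)))),true)),op(b,b)).
No equations remain and no clash or occurs-check failure arose, so a unifier exists.

YES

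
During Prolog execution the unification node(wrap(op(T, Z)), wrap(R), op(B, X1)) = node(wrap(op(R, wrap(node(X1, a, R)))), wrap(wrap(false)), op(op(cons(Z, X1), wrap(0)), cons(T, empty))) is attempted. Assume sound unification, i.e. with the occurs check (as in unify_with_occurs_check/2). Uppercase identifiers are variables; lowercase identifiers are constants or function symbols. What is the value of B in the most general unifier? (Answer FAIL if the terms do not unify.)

Decompose node/3: wrap(op(T, Z)) = wrap(op(R, wrap(node(X1, a, R)))),  wrap(R) = wrap(wrap(false)),  op(B, X1) = op(op(cons(Z, X1), wrap(0)), cons(T, empty)).
Decompose wrap/1: op(T, Z) = op(R, wrap(node(X1, a, R))).
Decompose op/2: T = R,  Z = wrap(node(X1, a, R)).
Bind T := R; substituting into the one remaining equation that mentions T gives: op(B, X1) = op(op(cons(Z, X1), wrap(0)), cons(R, empty)).
Bind Z := wrap(node(X1, a, R)); substituting into the one remaining equation that mentions Z gives: op(B, X1) = op(op(cons(wrap(node(X1, a, R)), X1), wrap(0)), cons(R, empty)).
Decompose wrap/1: R = wrap(false).
Bind R := wrap(false); substituting into the remaining equation gives: op(B, X1) = op(op(cons(wrap(node(X1, a, wrap(false))), X1), wrap(0)), cons(wrap(false), empty)). Substituting into the earlier bindings gives T := wrap(false), Z := wrap(node(X1, a, wrap(false))).
Decompose op/2: B = op(cons(wrap(node(X1, a, wrap(false))), X1), wrap(0)),  X1 = cons(wrap(false), empty).
Bind B := op(cons(wrap(node(X1, a, wrap(false))), X1), wrap(0)); no other remaining equation mentions B.
Bind X1 := cons(wrap(false), empty). Substituting into the earlier bindings gives Z := wrap(node(cons(wrap(false), empty), a, wrap(false))), B := op(cons(wrap(node(cons(wrap(false), empty), a, wrap(false))), cons(wrap(false), empty)), wrap(0)).
MGU = { T ↦ wrap(false), Z ↦ wrap(node(cons(wrap(false), empty), a, wrap(false))), R ↦ wrap(false), B ↦ op(cons(wrap(node(cons(wrap(false), empty), a, wrap(false))), cons(wrap(false), empty)), wrap(0)), X1 ↦ cons(wrap(false), empty) }, so B ↦ op(cons(wrap(node(cons(wrap(false), empty), a, wrap(false))), cons(wrap(false), empty)), wrap(0)).

op(cons(wrap(node(cons(wrap(false), empty), a, wrap(false))), cons(wrap(false), empty)), wrap(0))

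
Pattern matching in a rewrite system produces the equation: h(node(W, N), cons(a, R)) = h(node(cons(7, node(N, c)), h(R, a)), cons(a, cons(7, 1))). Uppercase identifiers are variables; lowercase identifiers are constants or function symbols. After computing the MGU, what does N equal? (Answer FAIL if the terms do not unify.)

h(cons(7, 1), a)

Decompose h/2: node(W, N) = node(cons(7, node(N, c)), h(R, a)),  cons(a, R) = cons(a, cons(7, 1)).
Decompose node/2: W = cons(7, node(N, c)),  N = h(R, a).
Bind W := cons(7, node(N, c)); no other remaining equation mentions W.
Bind N := h(R, a); no other remaining equation mentions N. Substituting into the earlier binding gives W := cons(7, node(h(R, a), c)).
Decompose cons/2: a = a,  R = cons(7, 1).
Delete trivial equation a = a.
Bind R := cons(7, 1). Substituting into the earlier bindings gives W := cons(7, node(h(cons(7, 1), a), c)), N := h(cons(7, 1), a).
MGU = { W -> cons(7, node(h(cons(7, 1), a), c)), N -> h(cons(7, 1), a), R -> cons(7, 1) }, so N -> h(cons(7, 1), a).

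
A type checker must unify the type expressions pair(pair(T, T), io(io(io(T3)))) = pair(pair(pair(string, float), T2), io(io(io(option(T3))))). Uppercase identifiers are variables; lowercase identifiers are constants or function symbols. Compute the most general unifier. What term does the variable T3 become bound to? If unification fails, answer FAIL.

Decompose pair/2: pair(T, T) = pair(pair(string, float), T2),  io(io(io(T3))) = io(io(io(option(T3)))).
Decompose pair/2: T = pair(string, float),  T = T2.
Bind T := pair(string, float); substituting into the one remaining equation that mentions T gives: pair(string, float) = T2.
Bind T2 := pair(string, float); no other remaining equation mentions T2.
Decompose io/1: io(io(T3)) = io(io(option(T3))).
Decompose io/1: io(T3) = io(option(T3)).
Decompose io/1: T3 = option(T3).
Occurs check fails: T3 occurs in option(T3); the equation T3 = option(T3) has no finite solution.

FAIL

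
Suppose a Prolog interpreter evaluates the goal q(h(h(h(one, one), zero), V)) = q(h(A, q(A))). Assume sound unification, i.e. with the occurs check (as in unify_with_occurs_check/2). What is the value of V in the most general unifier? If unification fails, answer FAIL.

Decompose q/1: h(h(h(one, one), zero), V) = h(A, q(A)).
Decompose h/2: h(h(one, one), zero) = A,  V = q(A).
Bind A := h(h(one, one), zero); substituting into the remaining equation gives: V = q(h(h(one, one), zero)).
Bind V := q(h(h(one, one), zero)).
MGU = { A -> h(h(one, one), zero), V -> q(h(h(one, one), zero)) }, so V -> q(h(h(one, one), zero)).

q(h(h(one, one), zero))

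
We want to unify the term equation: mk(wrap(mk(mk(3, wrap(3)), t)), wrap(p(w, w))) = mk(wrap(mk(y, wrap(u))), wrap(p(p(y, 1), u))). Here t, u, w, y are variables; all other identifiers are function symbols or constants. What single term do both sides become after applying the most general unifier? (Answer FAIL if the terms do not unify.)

Decompose mk/2: wrap(mk(mk(3, wrap(3)), t)) = wrap(mk(y, wrap(u))),  wrap(p(w, w)) = wrap(p(p(y, 1), u)).
Decompose wrap/1: mk(mk(3, wrap(3)), t) = mk(y, wrap(u)).
Decompose mk/2: mk(3, wrap(3)) = y,  t = wrap(u).
Bind y := mk(3, wrap(3)); substituting into the one remaining equation that mentions y gives: wrap(p(w, w)) = wrap(p(p(mk(3, wrap(3)), 1), u)).
Bind t := wrap(u); no other remaining equation mentions t.
Decompose wrap/1: p(w, w) = p(p(mk(3, wrap(3)), 1), u).
Decompose p/2: w = p(mk(3, wrap(3)), 1),  w = u.
Bind w := p(mk(3, wrap(3)), 1); substituting into the remaining equation gives: p(mk(3, wrap(3)), 1) = u.
Bind u := p(mk(3, wrap(3)), 1). Substituting into the earlier binding gives t := wrap(p(mk(3, wrap(3)), 1)).
Applying the MGU to either side gives mk(wrap(mk(mk(3, wrap(3)), wrap(p(mk(3, wrap(3)), 1)))), wrap(p(p(mk(3, wrap(3)), 1), p(mk(3, wrap(3)), 1)))).

mk(wrap(mk(mk(3, wrap(3)), wrap(p(mk(3, wrap(3)), 1)))), wrap(p(p(mk(3, wrap(3)), 1), p(mk(3, wrap(3)), 1))))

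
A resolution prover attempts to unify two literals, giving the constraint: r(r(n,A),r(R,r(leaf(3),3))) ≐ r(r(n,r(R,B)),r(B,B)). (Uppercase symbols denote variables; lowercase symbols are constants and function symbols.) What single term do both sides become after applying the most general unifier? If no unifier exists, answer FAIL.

r(r(n,r(r(leaf(3),3),r(leaf(3),3))),r(r(leaf(3),3),r(leaf(3),3)))

Decompose r/2: r(n,A) ≐ r(n,r(R,B)),  r(R,r(leaf(3),3)) ≐ r(B,B).
Decompose r/2: n ≐ n,  A ≐ r(R,B).
Delete trivial equation n ≐ n.
Bind A := r(R,B); no other remaining equation mentions A.
Decompose r/2: R ≐ B,  r(leaf(3),3) ≐ B.
Bind R := B; no other remaining equation mentions R. Substituting into the earlier binding gives A := r(B,B).
Bind B := r(leaf(3),3). Substituting into the earlier bindings gives A := r(r(leaf(3),3),r(leaf(3),3)), R := r(leaf(3),3).
Applying the MGU to either side gives r(r(n,r(r(leaf(3),3),r(leaf(3),3))),r(r(leaf(3),3),r(leaf(3),3))).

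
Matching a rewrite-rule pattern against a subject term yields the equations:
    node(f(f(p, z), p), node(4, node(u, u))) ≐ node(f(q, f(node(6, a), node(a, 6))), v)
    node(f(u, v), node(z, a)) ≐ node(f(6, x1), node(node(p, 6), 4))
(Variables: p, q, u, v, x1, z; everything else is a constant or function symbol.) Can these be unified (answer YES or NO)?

NO

Decompose node/2: f(f(p, z), p) ≐ f(q, f(node(6, a), node(a, 6))),  node(4, node(u, u)) ≐ v.
Decompose f/2: f(p, z) ≐ q,  p ≐ f(node(6, a), node(a, 6)).
Bind q := f(p, z); no other remaining equation mentions q.
Bind p := f(node(6, a), node(a, 6)); substituting into the one remaining equation that mentions p gives: node(f(u, v), node(z, a)) ≐ node(f(6, x1), node(node(f(node(6, a), node(a, 6)), 6), 4)). Substituting into the earlier binding gives q := f(f(node(6, a), node(a, 6)), z).
Bind v := node(4, node(u, u)); substituting into the remaining equation gives: node(f(u, node(4, node(u, u))), node(z, a)) ≐ node(f(6, x1), node(node(f(node(6, a), node(a, 6)), 6), 4)).
Decompose node/2: f(u, node(4, node(u, u))) ≐ f(6, x1),  node(z, a) ≐ node(node(f(node(6, a), node(a, 6)), 6), 4).
Decompose f/2: u ≐ 6,  node(4, node(u, u)) ≐ x1.
Bind u := 6; substituting into the one remaining equation that mentions u gives: node(4, node(6, 6)) ≐ x1. Substituting into the earlier binding gives v := node(4, node(6, 6)).
Bind x1 := node(4, node(6, 6)); no other remaining equation mentions x1.
Decompose node/2: z ≐ node(f(node(6, a), node(a, 6)), 6),  a ≐ 4.
Bind z := node(f(node(6, a), node(a, 6)), 6); no other remaining equation mentions z. Substituting into the earlier binding gives q := f(f(node(6, a), node(a, 6)), node(f(node(6, a), node(a, 6)), 6)).
Clash: constants a and 4 differ; no unifier exists.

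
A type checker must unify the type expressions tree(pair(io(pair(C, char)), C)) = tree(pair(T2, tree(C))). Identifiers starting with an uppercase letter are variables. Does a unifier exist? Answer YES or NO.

Decompose tree/1: pair(io(pair(C, char)), C) = pair(T2, tree(C)).
Decompose pair/2: io(pair(C, char)) = T2,  C = tree(C).
Bind T2 := io(pair(C, char)); no other remaining equation mentions T2.
Occurs check fails: C occurs in tree(C); the equation C = tree(C) has no finite solution.

NO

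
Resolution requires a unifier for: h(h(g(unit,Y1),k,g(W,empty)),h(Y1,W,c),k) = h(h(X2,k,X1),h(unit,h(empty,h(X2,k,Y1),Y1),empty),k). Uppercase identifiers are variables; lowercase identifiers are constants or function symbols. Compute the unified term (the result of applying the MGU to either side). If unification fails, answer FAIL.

FAIL

Decompose h/3: h(g(unit,Y1),k,g(W,empty)) = h(X2,k,X1),  h(Y1,W,c) = h(unit,h(empty,h(X2,k,Y1),Y1),empty),  k = k.
Decompose h/3: g(unit,Y1) = X2,  k = k,  g(W,empty) = X1.
Bind X2 := g(unit,Y1); substituting into the one remaining equation that mentions X2 gives: h(Y1,W,c) = h(unit,h(empty,h(g(unit,Y1),k,Y1),Y1),empty).
Delete trivial equation k = k.
Bind X1 := g(W,empty); no other remaining equation mentions X1.
Decompose h/3: Y1 = unit,  W = h(empty,h(g(unit,Y1),k,Y1),Y1),  c = empty.
Bind Y1 := unit; substituting into the one remaining equation that mentions Y1 gives: W = h(empty,h(g(unit,unit),k,unit),unit). Substituting into the earlier binding gives X2 := g(unit,unit).
Bind W := h(empty,h(g(unit,unit),k,unit),unit); no other remaining equation mentions W. Substituting into the earlier binding gives X1 := g(h(empty,h(g(unit,unit),k,unit),unit),empty).
Clash: constants c and empty differ; no unifier exists.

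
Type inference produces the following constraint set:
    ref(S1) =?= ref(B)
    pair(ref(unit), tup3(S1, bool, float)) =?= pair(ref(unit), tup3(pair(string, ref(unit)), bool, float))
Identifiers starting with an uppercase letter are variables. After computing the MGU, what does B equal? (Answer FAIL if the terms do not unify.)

Decompose ref/1: S1 =?= B.
Bind S1 := B; substituting into the remaining equation gives: pair(ref(unit), tup3(B, bool, float)) =?= pair(ref(unit), tup3(pair(string, ref(unit)), bool, float)).
Decompose pair/2: ref(unit) =?= ref(unit),  tup3(B, bool, float) =?= tup3(pair(string, ref(unit)), bool, float).
Delete trivial equation ref(unit) =?= ref(unit).
Decompose tup3/3: B =?= pair(string, ref(unit)),  bool =?= bool,  float =?= float.
Bind B := pair(string, ref(unit)); no other remaining equation mentions B. Substituting into the earlier binding gives S1 := pair(string, ref(unit)).
Delete trivial equation bool =?= bool.
Delete trivial equation float =?= float.
MGU = { S1 := pair(string, ref(unit)), B := pair(string, ref(unit)) }, so B := pair(string, ref(unit)).

pair(string, ref(unit))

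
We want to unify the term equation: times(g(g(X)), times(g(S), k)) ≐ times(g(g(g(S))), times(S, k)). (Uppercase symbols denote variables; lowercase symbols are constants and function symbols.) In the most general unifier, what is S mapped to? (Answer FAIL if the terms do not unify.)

FAIL

Decompose times/2: g(g(X)) ≐ g(g(g(S))),  times(g(S), k) ≐ times(S, k).
Decompose g/1: g(X) ≐ g(g(S)).
Decompose g/1: X ≐ g(S).
Bind X := g(S); no other remaining equation mentions X.
Decompose times/2: g(S) ≐ S,  k ≐ k.
Occurs check fails: S occurs in g(S); the equation S ≐ g(S) has no finite solution.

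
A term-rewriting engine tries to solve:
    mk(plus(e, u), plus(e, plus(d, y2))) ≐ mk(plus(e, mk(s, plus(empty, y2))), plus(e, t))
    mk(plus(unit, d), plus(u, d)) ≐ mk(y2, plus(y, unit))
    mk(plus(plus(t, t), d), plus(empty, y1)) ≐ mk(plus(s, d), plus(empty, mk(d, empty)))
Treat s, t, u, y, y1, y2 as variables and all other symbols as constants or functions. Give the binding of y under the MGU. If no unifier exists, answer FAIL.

Decompose mk/2: plus(e, u) ≐ plus(e, mk(s, plus(empty, y2))),  plus(e, plus(d, y2)) ≐ plus(e, t).
Decompose plus/2: e ≐ e,  u ≐ mk(s, plus(empty, y2)).
Delete trivial equation e ≐ e.
Bind u := mk(s, plus(empty, y2)); substituting into the one remaining equation that mentions u gives: mk(plus(unit, d), plus(mk(s, plus(empty, y2)), d)) ≐ mk(y2, plus(y, unit)).
Decompose plus/2: e ≐ e,  plus(d, y2) ≐ t.
Delete trivial equation e ≐ e.
Bind t := plus(d, y2); substituting into the one remaining equation that mentions t gives: mk(plus(plus(plus(d, y2), plus(d, y2)), d), plus(empty, y1)) ≐ mk(plus(s, d), plus(empty, mk(d, empty))).
Decompose mk/2: plus(unit, d) ≐ y2,  plus(mk(s, plus(empty, y2)), d) ≐ plus(y, unit).
Bind y2 := plus(unit, d); substituting into the remaining equations gives: plus(mk(s, plus(empty, plus(unit, d))), d) ≐ plus(y, unit),  mk(plus(plus(plus(d, plus(unit, d)), plus(d, plus(unit, d))), d), plus(empty, y1)) ≐ mk(plus(s, d), plus(empty, mk(d, empty))). Substituting into the earlier bindings gives u := mk(s, plus(empty, plus(unit, d))), t := plus(d, plus(unit, d)).
Decompose plus/2: mk(s, plus(empty, plus(unit, d))) ≐ y,  d ≐ unit.
Bind y := mk(s, plus(empty, plus(unit, d))); no other remaining equation mentions y.
Clash: constants d and unit differ; no unifier exists.

FAIL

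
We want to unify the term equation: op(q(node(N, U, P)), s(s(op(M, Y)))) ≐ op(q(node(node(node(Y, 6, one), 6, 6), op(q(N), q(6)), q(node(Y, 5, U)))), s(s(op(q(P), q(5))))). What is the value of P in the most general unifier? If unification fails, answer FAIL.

Decompose op/2: q(node(N, U, P)) ≐ q(node(node(node(Y, 6, one), 6, 6), op(q(N), q(6)), q(node(Y, 5, U)))),  s(s(op(M, Y))) ≐ s(s(op(q(P), q(5)))).
Decompose q/1: node(N, U, P) ≐ node(node(node(Y, 6, one), 6, 6), op(q(N), q(6)), q(node(Y, 5, U))).
Decompose node/3: N ≐ node(node(Y, 6, one), 6, 6),  U ≐ op(q(N), q(6)),  P ≐ q(node(Y, 5, U)).
Bind N := node(node(Y, 6, one), 6, 6); substituting into the one remaining equation that mentions N gives: U ≐ op(q(node(node(Y, 6, one), 6, 6)), q(6)).
Bind U := op(q(node(node(Y, 6, one), 6, 6)), q(6)); substituting into the one remaining equation that mentions U gives: P ≐ q(node(Y, 5, op(q(node(node(Y, 6, one), 6, 6)), q(6)))).
Bind P := q(node(Y, 5, op(q(node(node(Y, 6, one), 6, 6)), q(6)))); substituting into the remaining equation gives: s(s(op(M, Y))) ≐ s(s(op(q(q(node(Y, 5, op(q(node(node(Y, 6, one), 6, 6)), q(6))))), q(5)))).
Decompose s/1: s(op(M, Y)) ≐ s(op(q(q(node(Y, 5, op(q(node(node(Y, 6, one), 6, 6)), q(6))))), q(5))).
Decompose s/1: op(M, Y) ≐ op(q(q(node(Y, 5, op(q(node(node(Y, 6, one), 6, 6)), q(6))))), q(5)).
Decompose op/2: M ≐ q(q(node(Y, 5, op(q(node(node(Y, 6, one), 6, 6)), q(6))))),  Y ≐ q(5).
Bind M := q(q(node(Y, 5, op(q(node(node(Y, 6, one), 6, 6)), q(6))))); no other remaining equation mentions M.
Bind Y := q(5). Substituting into the earlier bindings gives N := node(node(q(5), 6, one), 6, 6), U := op(q(node(node(q(5), 6, one), 6, 6)), q(6)), P := q(node(q(5), 5, op(q(node(node(q(5), 6, one), 6, 6)), q(6)))), M := q(q(node(q(5), 5, op(q(node(node(q(5), 6, one), 6, 6)), q(6))))).
MGU = { N ↦ node(node(q(5), 6, one), 6, 6), U ↦ op(q(node(node(q(5), 6, one), 6, 6)), q(6)), P ↦ q(node(q(5), 5, op(q(node(node(q(5), 6, one), 6, 6)), q(6)))), M ↦ q(q(node(q(5), 5, op(q(node(node(q(5), 6, one), 6, 6)), q(6))))), Y ↦ q(5) }, so P ↦ q(node(q(5), 5, op(q(node(node(q(5), 6, one), 6, 6)), q(6)))).

q(node(q(5), 5, op(q(node(node(q(5), 6, one), 6, 6)), q(6))))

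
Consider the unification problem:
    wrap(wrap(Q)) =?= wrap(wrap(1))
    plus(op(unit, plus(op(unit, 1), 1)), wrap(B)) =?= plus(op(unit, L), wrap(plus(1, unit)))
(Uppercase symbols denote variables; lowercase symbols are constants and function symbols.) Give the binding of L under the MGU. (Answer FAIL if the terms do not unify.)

plus(op(unit, 1), 1)

Decompose wrap/1: wrap(Q) =?= wrap(1).
Decompose wrap/1: Q =?= 1.
Bind Q := 1; no other remaining equation mentions Q.
Decompose plus/2: op(unit, plus(op(unit, 1), 1)) =?= op(unit, L),  wrap(B) =?= wrap(plus(1, unit)).
Decompose op/2: unit =?= unit,  plus(op(unit, 1), 1) =?= L.
Delete trivial equation unit =?= unit.
Bind L := plus(op(unit, 1), 1); no other remaining equation mentions L.
Decompose wrap/1: B =?= plus(1, unit).
Bind B := plus(1, unit).
MGU = { Q := 1, L := plus(op(unit, 1), 1), B := plus(1, unit) }, so L := plus(op(unit, 1), 1).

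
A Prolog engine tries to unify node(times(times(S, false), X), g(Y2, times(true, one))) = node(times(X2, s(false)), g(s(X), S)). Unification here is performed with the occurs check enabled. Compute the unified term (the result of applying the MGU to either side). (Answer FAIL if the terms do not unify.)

Decompose node/2: times(times(S, false), X) = times(X2, s(false)),  g(Y2, times(true, one)) = g(s(X), S).
Decompose times/2: times(S, false) = X2,  X = s(false).
Bind X2 := times(S, false); no other remaining equation mentions X2.
Bind X := s(false); substituting into the remaining equation gives: g(Y2, times(true, one)) = g(s(s(false)), S).
Decompose g/2: Y2 = s(s(false)),  times(true, one) = S.
Bind Y2 := s(s(false)); no other remaining equation mentions Y2.
Bind S := times(true, one). Substituting into the earlier binding gives X2 := times(times(true, one), false).
Applying the MGU to either side gives node(times(times(times(true, one), false), s(false)), g(s(s(false)), times(true, one))).

node(times(times(times(true, one), false), s(false)), g(s(s(false)), times(true, one)))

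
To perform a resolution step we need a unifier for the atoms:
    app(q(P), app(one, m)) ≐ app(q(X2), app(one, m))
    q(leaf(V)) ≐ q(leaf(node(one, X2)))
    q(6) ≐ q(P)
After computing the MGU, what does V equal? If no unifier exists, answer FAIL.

node(one, 6)

Decompose app/2: q(P) ≐ q(X2),  app(one, m) ≐ app(one, m).
Decompose q/1: P ≐ X2.
Bind P := X2; substituting into the one remaining equation that mentions P gives: q(6) ≐ q(X2).
Delete trivial equation app(one, m) ≐ app(one, m).
Decompose q/1: leaf(V) ≐ leaf(node(one, X2)).
Decompose leaf/1: V ≐ node(one, X2).
Bind V := node(one, X2); no other remaining equation mentions V.
Decompose q/1: 6 ≐ X2.
Bind X2 := 6. Substituting into the earlier bindings gives P := 6, V := node(one, 6).
MGU = { P ↦ 6, V ↦ node(one, 6), X2 ↦ 6 }, so V ↦ node(one, 6).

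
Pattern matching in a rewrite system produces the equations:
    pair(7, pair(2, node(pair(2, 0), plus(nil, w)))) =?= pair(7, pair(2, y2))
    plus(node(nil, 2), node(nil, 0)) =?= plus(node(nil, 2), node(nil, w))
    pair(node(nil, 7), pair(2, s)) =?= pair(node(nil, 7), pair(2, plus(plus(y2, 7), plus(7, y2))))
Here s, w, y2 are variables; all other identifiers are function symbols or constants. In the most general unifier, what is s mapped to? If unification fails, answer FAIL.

plus(plus(node(pair(2, 0), plus(nil, 0)), 7), plus(7, node(pair(2, 0), plus(nil, 0))))

Decompose pair/2: 7 =?= 7,  pair(2, node(pair(2, 0), plus(nil, w))) =?= pair(2, y2).
Delete trivial equation 7 =?= 7.
Decompose pair/2: 2 =?= 2,  node(pair(2, 0), plus(nil, w)) =?= y2.
Delete trivial equation 2 =?= 2.
Bind y2 := node(pair(2, 0), plus(nil, w)); substituting into the one remaining equation that mentions y2 gives: pair(node(nil, 7), pair(2, s)) =?= pair(node(nil, 7), pair(2, plus(plus(node(pair(2, 0), plus(nil, w)), 7), plus(7, node(pair(2, 0), plus(nil, w)))))).
Decompose plus/2: node(nil, 2) =?= node(nil, 2),  node(nil, 0) =?= node(nil, w).
Delete trivial equation node(nil, 2) =?= node(nil, 2).
Decompose node/2: nil =?= nil,  0 =?= w.
Delete trivial equation nil =?= nil.
Bind w := 0; substituting into the remaining equation gives: pair(node(nil, 7), pair(2, s)) =?= pair(node(nil, 7), pair(2, plus(plus(node(pair(2, 0), plus(nil, 0)), 7), plus(7, node(pair(2, 0), plus(nil, 0)))))). Substituting into the earlier binding gives y2 := node(pair(2, 0), plus(nil, 0)).
Decompose pair/2: node(nil, 7) =?= node(nil, 7),  pair(2, s) =?= pair(2, plus(plus(node(pair(2, 0), plus(nil, 0)), 7), plus(7, node(pair(2, 0), plus(nil, 0))))).
Delete trivial equation node(nil, 7) =?= node(nil, 7).
Decompose pair/2: 2 =?= 2,  s =?= plus(plus(node(pair(2, 0), plus(nil, 0)), 7), plus(7, node(pair(2, 0), plus(nil, 0)))).
Delete trivial equation 2 =?= 2.
Bind s := plus(plus(node(pair(2, 0), plus(nil, 0)), 7), plus(7, node(pair(2, 0), plus(nil, 0)))).
MGU = { y2 := node(pair(2, 0), plus(nil, 0)), w := 0, s := plus(plus(node(pair(2, 0), plus(nil, 0)), 7), plus(7, node(pair(2, 0), plus(nil, 0)))) }, so s := plus(plus(node(pair(2, 0), plus(nil, 0)), 7), plus(7, node(pair(2, 0), plus(nil, 0)))).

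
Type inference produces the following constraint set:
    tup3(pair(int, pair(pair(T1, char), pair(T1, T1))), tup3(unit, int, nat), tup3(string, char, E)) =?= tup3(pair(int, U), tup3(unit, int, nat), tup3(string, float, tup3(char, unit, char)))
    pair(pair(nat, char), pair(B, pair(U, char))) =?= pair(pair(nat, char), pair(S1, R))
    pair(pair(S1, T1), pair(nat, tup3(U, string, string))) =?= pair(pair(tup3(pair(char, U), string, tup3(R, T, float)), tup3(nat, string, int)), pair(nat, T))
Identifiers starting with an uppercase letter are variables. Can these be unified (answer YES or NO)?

Decompose tup3/3: pair(int, pair(pair(T1, char), pair(T1, T1))) =?= pair(int, U),  tup3(unit, int, nat) =?= tup3(unit, int, nat),  tup3(string, char, E) =?= tup3(string, float, tup3(char, unit, char)).
Decompose pair/2: int =?= int,  pair(pair(T1, char), pair(T1, T1)) =?= U.
Delete trivial equation int =?= int.
Bind U := pair(pair(T1, char), pair(T1, T1)); substituting into the 2 remaining equations that mention U gives: pair(pair(nat, char), pair(B, pair(pair(pair(T1, char), pair(T1, T1)), char))) =?= pair(pair(nat, char), pair(S1, R)),  pair(pair(S1, T1), pair(nat, tup3(pair(pair(T1, char), pair(T1, T1)), string, string))) =?= pair(pair(tup3(pair(char, pair(pair(T1, char), pair(T1, T1))), string, tup3(R, T, float)), tup3(nat, string, int)), pair(nat, T)).
Delete trivial equation tup3(unit, int, nat) =?= tup3(unit, int, nat).
Decompose tup3/3: string =?= string,  char =?= float,  E =?= tup3(char, unit, char).
Delete trivial equation string =?= string.
Clash: constants char and float differ; no unifier exists.

NO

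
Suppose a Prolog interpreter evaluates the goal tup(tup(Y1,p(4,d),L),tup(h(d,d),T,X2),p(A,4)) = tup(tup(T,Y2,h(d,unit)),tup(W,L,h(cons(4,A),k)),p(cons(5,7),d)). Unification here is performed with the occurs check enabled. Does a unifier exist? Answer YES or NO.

Decompose tup/3: tup(Y1,p(4,d),L) = tup(T,Y2,h(d,unit)),  tup(h(d,d),T,X2) = tup(W,L,h(cons(4,A),k)),  p(A,4) = p(cons(5,7),d).
Decompose tup/3: Y1 = T,  p(4,d) = Y2,  L = h(d,unit).
Bind Y1 := T; no other remaining equation mentions Y1.
Bind Y2 := p(4,d); no other remaining equation mentions Y2.
Bind L := h(d,unit); substituting into the one remaining equation that mentions L gives: tup(h(d,d),T,X2) = tup(W,h(d,unit),h(cons(4,A),k)).
Decompose tup/3: h(d,d) = W,  T = h(d,unit),  X2 = h(cons(4,A),k).
Bind W := h(d,d); no other remaining equation mentions W.
Bind T := h(d,unit); no other remaining equation mentions T. Substituting into the earlier binding gives Y1 := h(d,unit).
Bind X2 := h(cons(4,A),k); no other remaining equation mentions X2.
Decompose p/2: A = cons(5,7),  4 = d.
Bind A := cons(5,7); no other remaining equation mentions A. Substituting into the earlier binding gives X2 := h(cons(4,cons(5,7)),k).
Clash: constants 4 and d differ; no unifier exists.

NO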